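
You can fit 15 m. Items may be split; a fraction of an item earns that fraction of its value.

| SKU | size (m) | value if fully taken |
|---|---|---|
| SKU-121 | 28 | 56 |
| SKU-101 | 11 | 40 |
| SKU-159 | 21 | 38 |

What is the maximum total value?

48

Best value per unit of size first: SKU-101 40/11≈3.64, SKU-121 56/28≈2, SKU-159 38/21≈1.81.
All 11 m of SKU-101 fit (value 40) — 4 remain.
4 m left: a 4/28 share of SKU-121 gives 56×4/28 = 8.
Total value = 48.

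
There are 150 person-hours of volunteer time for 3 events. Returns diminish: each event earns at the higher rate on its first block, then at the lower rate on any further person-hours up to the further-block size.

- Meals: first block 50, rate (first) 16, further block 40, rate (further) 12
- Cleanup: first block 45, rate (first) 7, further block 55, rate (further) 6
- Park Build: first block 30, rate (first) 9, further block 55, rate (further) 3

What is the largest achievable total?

Order all 6 blocks by rate: Meals/T1 16 > Meals/T2 12 > Park Build/T1 9 > Cleanup/T1 7 > Cleanup/T2 6 > Park Build/T2 3.
Meals T1 at 16: fill all 50 — 100 left.
Meals/T2 (12): +40 — 60 left.
Park Build T1 at 9: fill all 30 — 30 left.
Cleanup T1 at 7: only 30 left, fill 30.
Total = 16×50 + 12×40 + 9×30 + 7×30 = 1760.

1760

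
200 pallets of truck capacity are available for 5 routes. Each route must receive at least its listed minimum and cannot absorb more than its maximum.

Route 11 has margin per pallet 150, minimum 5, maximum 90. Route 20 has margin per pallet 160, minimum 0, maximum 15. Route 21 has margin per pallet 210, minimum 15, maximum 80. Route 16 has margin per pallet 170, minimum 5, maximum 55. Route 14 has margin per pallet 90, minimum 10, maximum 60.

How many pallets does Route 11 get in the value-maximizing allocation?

40

Meeting every minimum uses 5+0+15+5+10 = 35 pallets, leaving 165.
Rank by margin per pallet: Route 21 210 > Route 16 170 > Route 20 160 > Route 11 150 > Route 14 90.
Route 21 takes 65 more to reach its cap of 80 → 100 left.
Give Route 16 50 more to hit its cap of 55 → 50 left.
Route 20: +15 to 15 (cap) → 35 left.
Only 35 left; Route 11 takes them to reach 40.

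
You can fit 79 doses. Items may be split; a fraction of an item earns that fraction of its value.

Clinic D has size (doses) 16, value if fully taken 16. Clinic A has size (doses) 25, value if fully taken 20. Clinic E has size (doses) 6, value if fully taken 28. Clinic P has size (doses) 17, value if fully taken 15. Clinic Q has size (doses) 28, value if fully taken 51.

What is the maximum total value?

119.6

Rank by value-to-size ratio: Clinic E 28/6≈4.67, Clinic Q 51/28≈1.82, Clinic D 16/16≈1, Clinic P 15/17≈0.882, Clinic A 20/25≈0.8.
Take all of Clinic E (6 doses, value 28) ; 73 doses left.
All 28 doses of Clinic Q fit (value 51) ; 45 remain.
All 16 doses of Clinic D fit (value 16) ; 29 remain.
Take all of Clinic P (17 doses, value 15) ; 12 doses left.
Only 12 doses remain; take 12/25 of Clinic A for value 20×12/25 = 9.6.
Total value = 119.6.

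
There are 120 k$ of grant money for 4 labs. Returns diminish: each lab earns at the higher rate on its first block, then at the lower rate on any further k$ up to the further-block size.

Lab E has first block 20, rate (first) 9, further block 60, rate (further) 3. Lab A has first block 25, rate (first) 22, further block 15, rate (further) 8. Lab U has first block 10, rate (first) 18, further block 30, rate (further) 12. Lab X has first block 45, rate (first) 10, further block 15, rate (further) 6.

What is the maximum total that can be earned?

1630

Order all 8 blocks by rate: Lab A/T1 22 > Lab U/T1 18 > Lab U/T2 12 > Lab X/T1 10 > Lab E/T1 9 > Lab A/T2 8 > Lab X/T2 6 > Lab E/T2 3.
Fill Lab A T1 block (25 at 22) ; 95 left.
Lab U/T1 (18): +10 ; 85 left.
Lab U/T2 (12): +30 ; 55 left.
Lab X T1 at 10: fill all 45 ; 10 left.
Lab E/T1: +10 of 20 at 9; pool empty.
Total = 22×25 + 18×10 + 12×30 + 10×45 + 9×10 = 1630.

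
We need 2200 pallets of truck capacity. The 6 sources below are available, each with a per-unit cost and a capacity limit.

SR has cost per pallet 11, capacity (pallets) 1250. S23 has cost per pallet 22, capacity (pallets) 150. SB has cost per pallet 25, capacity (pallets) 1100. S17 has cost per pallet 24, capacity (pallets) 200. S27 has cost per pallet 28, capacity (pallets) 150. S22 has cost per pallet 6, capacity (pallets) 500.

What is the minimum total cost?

Cheapest first:
S22 (6): use full 500 — 1700 pallets to go.
SR (11): use full 1250 — 450 pallets to go.
S23 at 22: take all 150 pallets — 300 still needed.
Take 200 from S17 at 24 — need 100 more.
SB at 25: take 100 of its 1100 — requirement met.
S27: unused.
Cost = 500×6 + 1250×11 + 150×22 + 200×24 + 100×25 = 27350.

27350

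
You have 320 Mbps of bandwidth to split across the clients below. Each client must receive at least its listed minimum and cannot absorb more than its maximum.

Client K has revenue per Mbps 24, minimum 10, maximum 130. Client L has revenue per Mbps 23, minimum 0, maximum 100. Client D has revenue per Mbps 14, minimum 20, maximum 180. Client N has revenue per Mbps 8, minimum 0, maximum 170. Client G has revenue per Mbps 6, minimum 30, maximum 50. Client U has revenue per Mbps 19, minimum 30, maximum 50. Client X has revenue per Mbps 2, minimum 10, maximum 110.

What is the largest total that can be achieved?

6470

Meeting every minimum uses 10+0+20+0+30+30+10 = 100 Mbps, leaving 220.
Highest revenue per Mbps first: Client K 24 > Client L 23 > Client U 19 > Client D 14 > Client N 8 > Client G 6 > Client X 2.
Give Client K 120 more to hit its cap of 130 — 100 left.
Client L takes 100 more to reach its cap of 100 — 0 left.
Total = 24×130 + 23×100 + 14×20 + 6×30 + 19×30 + 2×10 = 6470.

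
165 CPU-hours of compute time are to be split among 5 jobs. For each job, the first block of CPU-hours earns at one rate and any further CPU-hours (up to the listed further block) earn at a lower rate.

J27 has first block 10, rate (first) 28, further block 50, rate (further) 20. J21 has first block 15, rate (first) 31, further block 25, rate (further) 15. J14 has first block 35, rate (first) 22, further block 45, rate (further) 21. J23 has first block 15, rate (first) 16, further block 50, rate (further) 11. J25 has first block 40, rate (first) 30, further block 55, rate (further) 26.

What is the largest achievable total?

Order all 10 blocks by rate: J21/first 31 > J25/first 30 > J27/first 28 > J25/second 26 > J14/first 22 > J14/second 21 > J27/second 20 > J23/first 16 > J21/second 15 > J23/second 11.
Fill J21 first block (15 at 31) → 150 left.
Fill J25 first block (40 at 30) → 110 left.
J27/first (28): +10 → 100 left.
Fill J25 second block (55 at 26) → 45 left.
Fill J14 first block (35 at 22) → 10 left.
J14/second: +10 of 45 at 21; pool empty.
Total = 31×15 + 30×40 + 28×10 + 26×55 + 22×35 + 21×10 = 4355.

4355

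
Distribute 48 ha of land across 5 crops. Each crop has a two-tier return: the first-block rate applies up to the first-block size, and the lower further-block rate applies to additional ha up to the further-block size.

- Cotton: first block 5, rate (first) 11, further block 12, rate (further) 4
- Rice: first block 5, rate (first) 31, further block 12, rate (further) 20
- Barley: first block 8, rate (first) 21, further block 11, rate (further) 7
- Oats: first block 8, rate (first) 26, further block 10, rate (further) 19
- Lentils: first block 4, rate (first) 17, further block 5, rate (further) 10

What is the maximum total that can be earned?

1040

Treat each block as its own option and order by rate: Rice/T1 31 > Oats/T1 26 > Barley/T1 21 > Rice/T2 20 > Oats/T2 19 > Lentils/T1 17 > Cotton/T1 11 > Lentils/T2 10 > Barley/T2 7 > Cotton/T2 4.
Rice/T1 (31): +5 — 43 left.
Fill Oats T1 block (8 at 26) — 35 left.
Barley/T1 (21): +8 — 27 left.
Rice T2 at 20: fill all 12 — 15 left.
Oats T2 at 19: fill all 10 — 5 left.
Lentils T1 at 17: fill all 4 — 1 left.
1 remain; put them into Cotton T1 at 11.
Total = 31×5 + 26×8 + 21×8 + 20×12 + 19×10 + 17×4 + 11×1 = 1040.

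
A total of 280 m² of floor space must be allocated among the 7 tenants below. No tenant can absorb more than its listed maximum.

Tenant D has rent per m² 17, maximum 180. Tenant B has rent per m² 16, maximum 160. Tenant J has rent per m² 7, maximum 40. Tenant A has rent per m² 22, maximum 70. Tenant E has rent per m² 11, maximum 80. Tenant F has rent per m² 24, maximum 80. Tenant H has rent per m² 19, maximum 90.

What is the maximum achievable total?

5850

Order the tenants by rent per m²: Tenant F 24 > Tenant A 22 > Tenant H 19 > Tenant D 17 > Tenant B 16 > Tenant E 11 > Tenant J 7.
Tenant F: +80 to 80 (cap) → 200 left.
Give Tenant A 70 to hit its cap of 70 → 130 left.
Tenant H: +90 to 90 (cap) → 40 left.
Tenant D has room for 180 but only 40 remain, so it gets 40.
Total = 17×40 + 22×70 + 24×80 + 19×90 = 5850.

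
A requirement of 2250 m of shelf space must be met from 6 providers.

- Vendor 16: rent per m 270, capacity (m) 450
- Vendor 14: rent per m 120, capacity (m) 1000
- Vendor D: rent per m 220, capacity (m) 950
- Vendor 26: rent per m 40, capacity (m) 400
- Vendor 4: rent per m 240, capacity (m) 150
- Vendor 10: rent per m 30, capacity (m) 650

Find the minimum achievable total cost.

199500

Fill from the cheapest provider first.
Vendor 10 (30): use full 650 — 1600 m to go.
Vendor 26 (40): use full 400 — 1200 m to go.
Take 1000 from Vendor 14 at 120 — need 200 more.
Vendor D (220): take the remaining 200 — done.
Vendor 4, Vendor 16: unused.
Cost = 650×30 + 400×40 + 1000×120 + 200×220 = 199500.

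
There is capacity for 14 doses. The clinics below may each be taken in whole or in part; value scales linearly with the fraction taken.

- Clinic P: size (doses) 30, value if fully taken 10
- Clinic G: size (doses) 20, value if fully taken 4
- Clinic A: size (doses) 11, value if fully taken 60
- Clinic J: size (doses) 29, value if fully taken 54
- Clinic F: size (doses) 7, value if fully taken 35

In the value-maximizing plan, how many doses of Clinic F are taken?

3

Best value per unit of size first: Clinic A 60/11≈5.45, Clinic F 35/7≈5, Clinic J 54/29≈1.86, Clinic P 10/30≈0.333, Clinic G 4/20≈0.2.
All 11 doses of Clinic A fit (value 60) ; 3 remain.
Fill the last 3 doses with part of Clinic F: 3/7 of it earns 15.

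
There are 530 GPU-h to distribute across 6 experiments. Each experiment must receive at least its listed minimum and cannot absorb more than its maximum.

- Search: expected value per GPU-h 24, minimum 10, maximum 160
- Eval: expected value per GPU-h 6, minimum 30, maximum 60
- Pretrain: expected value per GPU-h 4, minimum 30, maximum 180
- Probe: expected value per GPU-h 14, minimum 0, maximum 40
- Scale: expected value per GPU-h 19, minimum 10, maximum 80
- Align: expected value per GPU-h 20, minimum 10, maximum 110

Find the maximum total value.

8800

Meeting every minimum uses 10+30+30+0+10+10 = 90 GPU-h, leaving 440.
Order the experiments by expected value per GPU-h: Search 24 > Align 20 > Scale 19 > Probe 14 > Eval 6 > Pretrain 4.
Give Search 150 more to hit its cap of 160 ; 290 left.
Align: +100 to 110 (cap) ; 190 left.
Scale takes 70 more to reach its cap of 80 ; 120 left.
Probe takes 40 more to reach its cap of 40 ; 80 left.
Eval takes 30 more to reach its cap of 60 ; 50 left.
Pretrain: +50 (room for 150) → 80. Pool exhausted.
Total = 24×160 + 6×60 + 4×80 + 14×40 + 19×80 + 20×110 = 8800.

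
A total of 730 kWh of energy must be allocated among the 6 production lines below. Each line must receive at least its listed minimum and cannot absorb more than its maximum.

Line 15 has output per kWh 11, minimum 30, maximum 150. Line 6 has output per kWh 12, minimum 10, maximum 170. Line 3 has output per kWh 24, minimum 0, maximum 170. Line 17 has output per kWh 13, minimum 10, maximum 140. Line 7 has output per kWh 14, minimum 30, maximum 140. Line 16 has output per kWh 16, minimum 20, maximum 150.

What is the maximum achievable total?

Meeting every minimum uses 30+10+0+10+30+20 = 100 kWh, leaving 630.
Order the production lines by output per kWh: Line 3 24 > Line 16 16 > Line 7 14 > Line 17 13 > Line 6 12 > Line 15 11.
Line 3 takes 170 more to reach its cap of 170 ; 460 left.
Give Line 16 130 more to hit its cap of 150 ; 330 left.
Line 7: +110 to 140 (cap) ; 220 left.
Line 17 takes 130 more to reach its cap of 140 ; 90 left.
Only 90 left; Line 6 takes them to reach 100.
Total = 11×30 + 12×100 + 24×170 + 13×140 + 14×140 + 16×150 = 11790.

11790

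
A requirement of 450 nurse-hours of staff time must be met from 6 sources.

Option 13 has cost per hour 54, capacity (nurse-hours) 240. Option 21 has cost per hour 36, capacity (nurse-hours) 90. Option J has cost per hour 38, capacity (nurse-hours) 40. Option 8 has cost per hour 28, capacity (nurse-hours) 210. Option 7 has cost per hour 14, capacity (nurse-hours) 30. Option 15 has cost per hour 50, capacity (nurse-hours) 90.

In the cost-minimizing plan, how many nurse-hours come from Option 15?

80

Fill from the cheapest source first.
Option 7 (14): use full 30 → 420 nurse-hours to go.
Option 8 at 28: take all 210 nurse-hours → 210 still needed.
Option 21 (36): use full 90 → 120 nurse-hours to go.
Option J (38): use full 40 → 80 nurse-hours to go.
Option 15 (50): take the remaining 80 → done.
Option 13: unused.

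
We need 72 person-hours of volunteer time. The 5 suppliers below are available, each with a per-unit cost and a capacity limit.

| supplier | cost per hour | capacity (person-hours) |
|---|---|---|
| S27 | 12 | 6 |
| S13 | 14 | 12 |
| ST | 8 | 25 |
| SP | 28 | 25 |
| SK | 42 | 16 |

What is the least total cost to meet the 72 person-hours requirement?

Use suppliers in increasing cost order.
Take 25 from ST at 8 — need 47 more.
S27 at 12: take all 6 person-hours — 41 still needed.
S13 at 14: take all 12 person-hours — 29 still needed.
SP (28): use full 25 — 4 person-hours to go.
SK (42): take the remaining 4 — done.
Cost = 25×8 + 6×12 + 12×14 + 25×28 + 4×42 = 1308.

1308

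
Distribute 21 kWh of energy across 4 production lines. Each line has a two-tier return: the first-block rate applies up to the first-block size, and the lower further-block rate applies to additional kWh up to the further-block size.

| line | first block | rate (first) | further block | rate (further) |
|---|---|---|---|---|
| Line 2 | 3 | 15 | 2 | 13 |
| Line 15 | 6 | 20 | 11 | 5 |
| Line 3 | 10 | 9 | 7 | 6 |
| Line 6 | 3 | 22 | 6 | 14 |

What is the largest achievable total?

350

Treat each block as its own option and order by rate: Line 6/T1 22 > Line 15/T1 20 > Line 2/T1 15 > Line 6/T2 14 > Line 2/T2 13 > Line 3/T1 9 > Line 3/T2 6 > Line 15/T2 5.
Line 6 T1 at 22: fill all 3 → 18 left.
Line 15 T1 at 20: fill all 6 → 12 left.
Fill Line 2 T1 block (3 at 15) → 9 left.
Line 6/T2 (14): +6 → 3 left.
Line 2 T2 at 13: fill all 2 → 1 left.
Line 3 T1 at 9: only 1 left, fill 1.
Total = 22×3 + 20×6 + 15×3 + 14×6 + 13×2 + 9×1 = 350.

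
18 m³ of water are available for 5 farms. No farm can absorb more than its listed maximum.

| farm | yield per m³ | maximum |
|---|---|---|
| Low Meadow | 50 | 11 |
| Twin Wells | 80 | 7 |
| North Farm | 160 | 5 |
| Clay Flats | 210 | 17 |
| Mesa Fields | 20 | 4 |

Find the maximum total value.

Rank by yield per m³: Clay Flats 210 > North Farm 160 > Twin Wells 80 > Low Meadow 50 > Mesa Fields 20.
Clay Flats: +17 to 17 (cap) — 1 left.
North Farm: +1 (room for 5) → 1. Pool exhausted.
Total = 160×1 + 210×17 = 3730.

3730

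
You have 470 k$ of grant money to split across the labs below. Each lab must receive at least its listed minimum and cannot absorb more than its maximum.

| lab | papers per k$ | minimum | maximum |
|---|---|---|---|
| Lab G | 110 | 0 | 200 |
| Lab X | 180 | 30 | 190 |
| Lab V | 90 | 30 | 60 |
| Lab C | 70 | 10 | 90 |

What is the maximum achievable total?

Meeting every minimum uses 0+30+30+10 = 70 k$, leaving 400.
Order the labs by papers per k$: Lab X 180 > Lab G 110 > Lab V 90 > Lab C 70.
Give Lab X 160 more to hit its cap of 190 ; 240 left.
Give Lab G 200 more to hit its cap of 200 ; 40 left.
Lab V: +30 to 60 (cap) ; 10 left.
Lab C: +10 (room for 80) → 20. Pool exhausted.
Total = 110×200 + 180×190 + 90×60 + 70×20 = 63000.

63000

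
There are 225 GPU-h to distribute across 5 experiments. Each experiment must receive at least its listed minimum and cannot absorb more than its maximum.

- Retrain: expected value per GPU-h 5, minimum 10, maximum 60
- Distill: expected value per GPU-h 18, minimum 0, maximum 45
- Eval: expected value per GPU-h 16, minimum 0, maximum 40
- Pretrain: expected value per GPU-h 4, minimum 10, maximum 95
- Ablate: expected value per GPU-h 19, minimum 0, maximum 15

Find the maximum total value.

Meeting every minimum uses 10+0+0+10+0 = 20 GPU-h, leaving 205.
Rank by expected value per GPU-h: Ablate 19 > Distill 18 > Eval 16 > Retrain 5 > Pretrain 4.
Give Ablate 15 more to hit its cap of 15 → 190 left.
Distill takes 45 more to reach its cap of 45 → 145 left.
Give Eval 40 more to hit its cap of 40 → 105 left.
Give Retrain 50 more to hit its cap of 60 → 55 left.
Pretrain has room for 85 more but only 55 remain, so it gets 65.
Total = 5×60 + 18×45 + 16×40 + 4×65 + 19×15 = 2295.

2295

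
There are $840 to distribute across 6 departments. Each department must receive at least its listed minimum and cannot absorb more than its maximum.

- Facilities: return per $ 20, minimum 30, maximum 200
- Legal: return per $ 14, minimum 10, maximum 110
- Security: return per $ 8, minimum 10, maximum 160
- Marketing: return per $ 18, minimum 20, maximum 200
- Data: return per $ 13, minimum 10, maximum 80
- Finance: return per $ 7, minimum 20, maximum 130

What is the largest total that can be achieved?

Meeting every minimum uses 30+10+10+20+10+20 = 100 $, leaving 740.
Rank by return per $: Facilities 20 > Marketing 18 > Legal 14 > Data 13 > Security 8 > Finance 7.
Give Facilities 170 more to hit its cap of 200 ; 570 left.
Marketing: +180 to 200 (cap) ; 390 left.
Legal takes 100 more to reach its cap of 110 ; 290 left.
Data takes 70 more to reach its cap of 80 ; 220 left.
Give Security 150 more to hit its cap of 160 ; 70 left.
Finance has room for 110 more but only 70 remain, so it gets 90.
Total = 20×200 + 14×110 + 8×160 + 18×200 + 13×80 + 7×90 = 12090.

12090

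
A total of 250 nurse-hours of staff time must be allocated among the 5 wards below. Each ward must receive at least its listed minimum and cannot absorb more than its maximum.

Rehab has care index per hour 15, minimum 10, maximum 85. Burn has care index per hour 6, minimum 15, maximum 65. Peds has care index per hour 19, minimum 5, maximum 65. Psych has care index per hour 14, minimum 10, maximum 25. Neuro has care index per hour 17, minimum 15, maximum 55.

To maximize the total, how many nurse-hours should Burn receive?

Meeting every minimum uses 10+15+5+10+15 = 55 nurse-hours, leaving 195.
Rank by care index per hour: Peds 19 > Neuro 17 > Rehab 15 > Psych 14 > Burn 6.
Peds: +60 to 65 (cap) ; 135 left.
Neuro takes 40 more to reach its cap of 55 ; 95 left.
Give Rehab 75 more to hit its cap of 85 ; 20 left.
Psych: +15 to 25 (cap) ; 5 left.
Only 5 left; Burn takes them to reach 20.

20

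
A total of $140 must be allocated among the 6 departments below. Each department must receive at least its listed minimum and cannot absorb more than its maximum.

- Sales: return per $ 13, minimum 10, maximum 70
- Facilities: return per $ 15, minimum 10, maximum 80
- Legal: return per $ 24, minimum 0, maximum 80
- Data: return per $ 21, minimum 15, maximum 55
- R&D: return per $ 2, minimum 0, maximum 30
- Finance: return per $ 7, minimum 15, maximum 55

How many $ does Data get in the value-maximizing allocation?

Meeting every minimum uses 10+10+0+15+0+15 = 50 $, leaving 90.
Highest return per $ first: Legal 24 > Data 21 > Facilities 15 > Sales 13 > Finance 7 > R&D 2.
Give Legal 80 more to hit its cap of 80 ; 10 left.
Data: +10 (room for 40) → 25. Pool exhausted.

25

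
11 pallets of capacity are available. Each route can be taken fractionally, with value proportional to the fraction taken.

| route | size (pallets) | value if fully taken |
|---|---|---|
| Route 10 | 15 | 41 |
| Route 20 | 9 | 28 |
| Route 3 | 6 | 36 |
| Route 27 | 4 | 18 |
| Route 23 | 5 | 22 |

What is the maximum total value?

Sort by value density: Route 3 36/6≈6, Route 27 18/4≈4.5, Route 23 22/5≈4.4, Route 20 28/9≈3.11, Route 10 41/15≈2.73.
Route 3: take in full, 6 pallets for value 36 — 5 left.
All 4 pallets of Route 27 fit (value 18) — 1 remain.
Only 1 pallets remain; take 1/5 of Route 23 for value 22×1/5 = 4.4.
Total value = 58.4.

58.4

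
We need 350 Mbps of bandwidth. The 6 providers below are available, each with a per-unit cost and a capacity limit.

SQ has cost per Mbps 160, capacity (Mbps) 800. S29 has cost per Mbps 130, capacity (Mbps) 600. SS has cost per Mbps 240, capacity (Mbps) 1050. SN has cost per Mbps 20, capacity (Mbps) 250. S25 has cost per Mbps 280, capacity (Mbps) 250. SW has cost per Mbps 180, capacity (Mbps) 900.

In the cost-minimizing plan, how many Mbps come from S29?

Use providers in increasing cost order.
SN at 20: take all 250 Mbps — 100 still needed.
Take 100 from S29 at 130 to finish.
SQ, SW, SS, S25: unused.

100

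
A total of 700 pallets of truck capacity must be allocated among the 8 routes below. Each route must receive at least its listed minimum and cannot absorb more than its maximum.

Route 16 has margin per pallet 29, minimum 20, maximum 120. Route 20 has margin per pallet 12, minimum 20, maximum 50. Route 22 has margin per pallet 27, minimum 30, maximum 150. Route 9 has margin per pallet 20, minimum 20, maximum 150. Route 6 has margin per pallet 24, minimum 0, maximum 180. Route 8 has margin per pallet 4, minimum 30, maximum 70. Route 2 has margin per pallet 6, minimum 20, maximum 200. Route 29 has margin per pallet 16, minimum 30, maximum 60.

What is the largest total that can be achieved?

Meeting every minimum uses 20+20+30+20+0+30+20+30 = 170 pallets, leaving 530.
Rank by margin per pallet: Route 16 29 > Route 22 27 > Route 6 24 > Route 9 20 > Route 29 16 > Route 20 12 > Route 2 6 > Route 8 4.
Give Route 16 100 more to hit its cap of 120 ; 430 left.
Route 22 takes 120 more to reach its cap of 150 ; 310 left.
Route 6: +180 to 180 (cap) ; 130 left.
Route 9 takes 130 more to reach its cap of 150 ; 0 left.
Total = 29×120 + 12×20 + 27×150 + 20×150 + 24×180 + 4×30 + 6×20 + 16×30 = 15810.

15810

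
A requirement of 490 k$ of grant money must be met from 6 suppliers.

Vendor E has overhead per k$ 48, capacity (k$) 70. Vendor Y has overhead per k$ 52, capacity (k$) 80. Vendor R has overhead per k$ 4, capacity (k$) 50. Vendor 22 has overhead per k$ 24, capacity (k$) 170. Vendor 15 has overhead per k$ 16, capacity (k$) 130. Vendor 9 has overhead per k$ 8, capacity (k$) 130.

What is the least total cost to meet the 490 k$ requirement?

Cheapest first:
Take 50 from Vendor R at 4 → need 440 more.
Take 130 from Vendor 9 at 8 → need 310 more.
Take 130 from Vendor 15 at 16 → need 180 more.
Vendor 22 at 24: take all 170 k$ → 10 still needed.
Vendor E at 48: take 10 of its 70 → requirement met.
Vendor Y: unused.
Cost = 50×4 + 130×8 + 130×16 + 170×24 + 10×48 = 7880.

7880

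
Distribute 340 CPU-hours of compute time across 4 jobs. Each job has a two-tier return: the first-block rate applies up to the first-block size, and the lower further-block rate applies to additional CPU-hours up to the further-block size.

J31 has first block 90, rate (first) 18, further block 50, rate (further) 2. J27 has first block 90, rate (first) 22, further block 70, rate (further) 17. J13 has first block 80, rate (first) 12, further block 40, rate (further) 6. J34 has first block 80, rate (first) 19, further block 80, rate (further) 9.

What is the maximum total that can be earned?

6430

Rank every tier by rate: J27/tier1 22 > J34/tier1 19 > J31/tier1 18 > J27/tier2 17 > J13/tier1 12 > J34/tier2 9 > J13/tier2 6 > J31/tier2 2.
Fill J27 tier1 block (90 at 22) — 250 left.
Fill J34 tier1 block (80 at 19) — 170 left.
J31 tier1 at 18: fill all 90 — 80 left.
J27/tier2 (17): +70 — 10 left.
10 remain; put them into J13 tier1 at 12.
Total = 22×90 + 19×80 + 18×90 + 17×70 + 12×10 = 6430.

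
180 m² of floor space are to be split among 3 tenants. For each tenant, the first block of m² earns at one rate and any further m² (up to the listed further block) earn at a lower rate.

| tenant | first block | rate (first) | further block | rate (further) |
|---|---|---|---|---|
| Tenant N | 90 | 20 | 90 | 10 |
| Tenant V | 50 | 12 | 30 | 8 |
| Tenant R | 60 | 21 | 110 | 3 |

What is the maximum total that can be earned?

3420

Rank every tier by rate: Tenant R/T1 21 > Tenant N/T1 20 > Tenant V/T1 12 > Tenant N/T2 10 > Tenant V/T2 8 > Tenant R/T2 3.
Tenant R T1 at 21: fill all 60 → 120 left.
Fill Tenant N T1 block (90 at 20) → 30 left.
30 remain; put them into Tenant V T1 at 12.
Total = 21×60 + 20×90 + 12×30 = 3420.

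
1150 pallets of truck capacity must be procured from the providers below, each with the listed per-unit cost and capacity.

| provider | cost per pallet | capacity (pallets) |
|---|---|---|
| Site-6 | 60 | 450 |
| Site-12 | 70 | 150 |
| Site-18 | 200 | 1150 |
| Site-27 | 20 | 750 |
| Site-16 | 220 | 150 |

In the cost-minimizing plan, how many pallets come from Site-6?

400

Use providers in increasing cost order.
Take 750 from Site-27 at 20 ; need 400 more.
Take 400 from Site-6 at 60 to finish.
Site-12, Site-18, Site-16: unused.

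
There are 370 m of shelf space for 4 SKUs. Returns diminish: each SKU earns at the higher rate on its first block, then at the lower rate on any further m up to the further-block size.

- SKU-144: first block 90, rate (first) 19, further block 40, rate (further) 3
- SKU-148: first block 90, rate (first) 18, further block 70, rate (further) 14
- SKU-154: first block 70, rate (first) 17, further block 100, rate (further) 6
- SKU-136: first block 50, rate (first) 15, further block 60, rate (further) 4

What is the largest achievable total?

6250

Treat each block as its own option and order by rate: SKU-144/tier1 19 > SKU-148/tier1 18 > SKU-154/tier1 17 > SKU-136/tier1 15 > SKU-148/tier2 14 > SKU-154/tier2 6 > SKU-136/tier2 4 > SKU-144/tier2 3.
SKU-144/tier1 (19): +90 ; 280 left.
SKU-148/tier1 (18): +90 ; 190 left.
SKU-154 tier1 at 17: fill all 70 ; 120 left.
SKU-136 tier1 at 15: fill all 50 ; 70 left.
SKU-148/tier2 (14): +70 ; 0 left.
Total = 19×90 + 18×90 + 17×70 + 15×50 + 14×70 = 6250.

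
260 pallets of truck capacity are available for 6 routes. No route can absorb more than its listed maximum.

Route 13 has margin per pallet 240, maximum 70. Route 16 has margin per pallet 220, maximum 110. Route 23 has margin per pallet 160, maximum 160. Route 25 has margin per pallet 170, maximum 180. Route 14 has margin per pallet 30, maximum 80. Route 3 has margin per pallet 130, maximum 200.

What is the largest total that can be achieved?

54600

Highest margin per pallet first: Route 13 240 > Route 16 220 > Route 25 170 > Route 23 160 > Route 3 130 > Route 14 30.
Route 13 takes 70 to reach its cap of 70 ; 190 left.
Give Route 16 110 to hit its cap of 110 ; 80 left.
Route 25 has room for 180 but only 80 remain, so it gets 80.
Total = 240×70 + 220×110 + 170×80 = 54600.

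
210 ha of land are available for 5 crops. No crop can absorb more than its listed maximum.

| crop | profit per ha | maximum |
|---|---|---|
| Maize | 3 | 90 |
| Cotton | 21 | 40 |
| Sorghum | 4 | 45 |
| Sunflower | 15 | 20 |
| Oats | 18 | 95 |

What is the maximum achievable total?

3060

Highest profit per ha first: Cotton 21 > Oats 18 > Sunflower 15 > Sorghum 4 > Maize 3.
Cotton takes 40 to reach its cap of 40 — 170 left.
Oats: +95 to 95 (cap) — 75 left.
Sunflower takes 20 to reach its cap of 20 — 55 left.
Give Sorghum 45 to hit its cap of 45 — 10 left.
Only 10 left; Maize takes them to reach 10.
Total = 3×10 + 21×40 + 4×45 + 15×20 + 18×95 = 3060.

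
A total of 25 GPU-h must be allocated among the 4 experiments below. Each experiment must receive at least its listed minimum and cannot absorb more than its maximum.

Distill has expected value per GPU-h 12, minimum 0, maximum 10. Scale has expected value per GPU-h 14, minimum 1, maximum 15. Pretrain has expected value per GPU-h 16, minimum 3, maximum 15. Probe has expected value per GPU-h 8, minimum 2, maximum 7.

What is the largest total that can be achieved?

Meeting every minimum uses 0+1+3+2 = 6 GPU-h, leaving 19.
Highest expected value per GPU-h first: Pretrain 16 > Scale 14 > Distill 12 > Probe 8.
Pretrain takes 12 more to reach its cap of 15 → 7 left.
Scale has room for 14 more but only 7 remain, so it gets 8.
Total = 14×8 + 16×15 + 8×2 = 368.

368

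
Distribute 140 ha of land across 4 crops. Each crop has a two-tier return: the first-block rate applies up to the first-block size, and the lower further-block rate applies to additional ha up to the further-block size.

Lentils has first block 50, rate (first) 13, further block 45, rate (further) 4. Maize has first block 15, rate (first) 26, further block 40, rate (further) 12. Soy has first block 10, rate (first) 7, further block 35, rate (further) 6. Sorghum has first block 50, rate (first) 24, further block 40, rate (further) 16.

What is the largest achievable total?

2685

Order all 8 blocks by rate: Maize/first 26 > Sorghum/first 24 > Sorghum/second 16 > Lentils/first 13 > Maize/second 12 > Soy/first 7 > Soy/second 6 > Lentils/second 4.
Maize/first (26): +15 — 125 left.
Sorghum first at 24: fill all 50 — 75 left.
Sorghum second at 16: fill all 40 — 35 left.
35 remain; put them into Lentils first at 13.
Total = 26×15 + 24×50 + 16×40 + 13×35 = 2685.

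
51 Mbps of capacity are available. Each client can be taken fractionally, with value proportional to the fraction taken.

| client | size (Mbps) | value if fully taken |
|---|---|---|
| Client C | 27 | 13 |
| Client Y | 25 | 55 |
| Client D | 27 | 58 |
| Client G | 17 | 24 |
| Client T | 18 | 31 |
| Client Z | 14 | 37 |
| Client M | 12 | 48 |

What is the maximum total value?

Best value per unit of size first: Client M 48/12≈4, Client Z 37/14≈2.64, Client Y 55/25≈2.2, Client D 58/27≈2.15, Client T 31/18≈1.72, Client G 24/17≈1.41, Client C 13/27≈0.481.
Take all of Client M (12 Mbps, value 48) → 39 Mbps left.
All 14 Mbps of Client Z fit (value 37) → 25 remain.
Take all of Client Y (25 Mbps, value 55) → 0 Mbps left.
Total value = 140.

140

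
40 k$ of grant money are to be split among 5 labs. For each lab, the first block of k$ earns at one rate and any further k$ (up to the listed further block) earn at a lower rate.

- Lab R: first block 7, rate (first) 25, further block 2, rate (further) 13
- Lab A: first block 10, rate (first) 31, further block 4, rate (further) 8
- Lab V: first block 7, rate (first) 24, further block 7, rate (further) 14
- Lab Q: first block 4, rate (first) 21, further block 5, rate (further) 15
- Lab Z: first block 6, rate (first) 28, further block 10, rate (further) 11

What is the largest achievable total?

Rank every tier by rate: Lab A/T1 31 > Lab Z/T1 28 > Lab R/T1 25 > Lab V/T1 24 > Lab Q/T1 21 > Lab Q/T2 15 > Lab V/T2 14 > Lab R/T2 13 > Lab Z/T2 11 > Lab A/T2 8.
Lab A T1 at 31: fill all 10 → 30 left.
Lab Z T1 at 28: fill all 6 → 24 left.
Fill Lab R T1 block (7 at 25) → 17 left.
Fill Lab V T1 block (7 at 24) → 10 left.
Lab Q/T1 (21): +4 → 6 left.
Fill Lab Q T2 block (5 at 15) → 1 left.
Lab V T2 at 14: only 1 left, fill 1.
Total = 31×10 + 28×6 + 25×7 + 24×7 + 21×4 + 15×5 + 14×1 = 994.

994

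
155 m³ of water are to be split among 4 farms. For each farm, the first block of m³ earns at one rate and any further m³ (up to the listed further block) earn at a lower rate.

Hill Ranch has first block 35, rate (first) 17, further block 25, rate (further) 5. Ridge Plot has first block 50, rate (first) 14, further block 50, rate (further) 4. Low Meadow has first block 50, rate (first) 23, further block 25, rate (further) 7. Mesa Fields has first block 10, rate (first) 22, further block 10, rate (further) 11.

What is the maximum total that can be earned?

2775

Rank every tier by rate: Low Meadow/first 23 > Mesa Fields/first 22 > Hill Ranch/first 17 > Ridge Plot/first 14 > Mesa Fields/second 11 > Low Meadow/second 7 > Hill Ranch/second 5 > Ridge Plot/second 4.
Fill Low Meadow first block (50 at 23) ; 105 left.
Fill Mesa Fields first block (10 at 22) ; 95 left.
Hill Ranch/first (17): +35 ; 60 left.
Ridge Plot first at 14: fill all 50 ; 10 left.
Mesa Fields/second (11): +10 ; 0 left.
Total = 23×50 + 22×10 + 17×35 + 14×50 + 11×10 = 2775.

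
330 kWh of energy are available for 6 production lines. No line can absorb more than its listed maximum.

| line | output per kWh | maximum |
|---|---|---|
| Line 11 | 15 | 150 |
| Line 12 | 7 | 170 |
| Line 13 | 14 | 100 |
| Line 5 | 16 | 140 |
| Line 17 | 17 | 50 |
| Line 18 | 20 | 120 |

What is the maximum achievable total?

5790

Highest output per kWh first: Line 18 20 > Line 17 17 > Line 5 16 > Line 11 15 > Line 13 14 > Line 12 7.
Give Line 18 120 to hit its cap of 120 — 210 left.
Line 17 takes 50 to reach its cap of 50 — 160 left.
Give Line 5 140 to hit its cap of 140 — 20 left.
Line 11: +20 (room for 150) → 20. Pool exhausted.
Total = 15×20 + 16×140 + 17×50 + 20×120 = 5790.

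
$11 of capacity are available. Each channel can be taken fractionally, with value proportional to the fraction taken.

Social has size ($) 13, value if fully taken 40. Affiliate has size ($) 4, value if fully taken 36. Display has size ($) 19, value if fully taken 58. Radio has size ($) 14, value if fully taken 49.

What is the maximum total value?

60.5

Sort by value density: Affiliate 36/4≈9, Radio 49/14≈3.5, Social 40/13≈3.08, Display 58/19≈3.05.
Take all of Affiliate (4 $, value 36) — 7 $ left.
7 $ left: a 7/14 share of Radio gives 49×7/14 = 24.5.
Total value = 60.5.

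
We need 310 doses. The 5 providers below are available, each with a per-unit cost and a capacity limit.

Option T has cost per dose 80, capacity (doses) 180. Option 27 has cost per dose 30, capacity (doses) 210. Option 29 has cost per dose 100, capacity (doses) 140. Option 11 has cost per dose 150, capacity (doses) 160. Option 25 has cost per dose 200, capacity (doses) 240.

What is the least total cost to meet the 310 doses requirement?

14300

Cheapest first:
Option 27 at 30: take all 210 doses — 100 still needed.
Option T (80): take the remaining 100 — done.
Option 29, Option 11, Option 25: unused.
Cost = 210×30 + 100×80 = 14300.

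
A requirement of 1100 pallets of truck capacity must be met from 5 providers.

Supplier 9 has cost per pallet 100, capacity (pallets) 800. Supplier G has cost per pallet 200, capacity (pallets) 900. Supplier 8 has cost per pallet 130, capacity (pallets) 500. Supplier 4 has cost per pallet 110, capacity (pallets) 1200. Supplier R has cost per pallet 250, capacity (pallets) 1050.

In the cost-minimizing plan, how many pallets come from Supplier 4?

300

Cheapest first:
Supplier 9 (100): use full 800 ; 300 pallets to go.
Supplier 4 (110): take the remaining 300 ; done.
Supplier 8, Supplier G, Supplier R: unused.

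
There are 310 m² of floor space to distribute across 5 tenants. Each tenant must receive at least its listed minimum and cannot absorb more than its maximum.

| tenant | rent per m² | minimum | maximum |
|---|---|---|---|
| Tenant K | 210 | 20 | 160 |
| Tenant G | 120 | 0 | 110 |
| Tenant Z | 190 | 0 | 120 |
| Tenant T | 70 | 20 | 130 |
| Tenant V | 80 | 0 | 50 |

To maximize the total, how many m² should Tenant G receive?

Meeting every minimum uses 20+0+0+20+0 = 40 m², leaving 270.
Highest rent per m² first: Tenant K 210 > Tenant Z 190 > Tenant G 120 > Tenant V 80 > Tenant T 70.
Tenant K takes 140 more to reach its cap of 160 ; 130 left.
Give Tenant Z 120 more to hit its cap of 120 ; 10 left.
Only 10 left; Tenant G takes them to reach 10.

10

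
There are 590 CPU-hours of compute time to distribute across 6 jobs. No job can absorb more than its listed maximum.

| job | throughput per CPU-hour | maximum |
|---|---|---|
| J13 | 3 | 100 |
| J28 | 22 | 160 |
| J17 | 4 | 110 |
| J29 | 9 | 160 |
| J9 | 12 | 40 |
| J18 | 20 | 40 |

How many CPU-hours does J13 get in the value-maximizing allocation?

80

Order the jobs by throughput per CPU-hour: J28 22 > J18 20 > J9 12 > J29 9 > J17 4 > J13 3.
Give J28 160 to hit its cap of 160 ; 430 left.
Give J18 40 to hit its cap of 40 ; 390 left.
J9: +40 to 40 (cap) ; 350 left.
J29: +160 to 160 (cap) ; 190 left.
J17: +110 to 110 (cap) ; 80 left.
J13: +80 (room for 100) → 80. Pool exhausted.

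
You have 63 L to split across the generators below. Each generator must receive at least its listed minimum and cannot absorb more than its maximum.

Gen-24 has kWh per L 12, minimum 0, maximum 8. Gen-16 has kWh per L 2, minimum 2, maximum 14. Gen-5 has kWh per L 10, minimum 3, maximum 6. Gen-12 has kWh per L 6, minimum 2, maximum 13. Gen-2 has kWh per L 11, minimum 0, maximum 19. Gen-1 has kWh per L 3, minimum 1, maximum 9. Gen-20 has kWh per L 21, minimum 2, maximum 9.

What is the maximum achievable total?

Meeting every minimum uses 0+2+3+2+0+1+2 = 10 L, leaving 53.
Order the generators by kWh per L: Gen-20 21 > Gen-24 12 > Gen-2 11 > Gen-5 10 > Gen-12 6 > Gen-1 3 > Gen-16 2.
Gen-20: +7 to 9 (cap) — 46 left.
Gen-24 takes 8 more to reach its cap of 8 — 38 left.
Give Gen-2 19 more to hit its cap of 19 — 19 left.
Gen-5 takes 3 more to reach its cap of 6 — 16 left.
Gen-12: +11 to 13 (cap) — 5 left.
Gen-1: +5 (room for 8) → 6. Pool exhausted.
Total = 12×8 + 2×2 + 10×6 + 6×13 + 11×19 + 3×6 + 21×9 = 654.

654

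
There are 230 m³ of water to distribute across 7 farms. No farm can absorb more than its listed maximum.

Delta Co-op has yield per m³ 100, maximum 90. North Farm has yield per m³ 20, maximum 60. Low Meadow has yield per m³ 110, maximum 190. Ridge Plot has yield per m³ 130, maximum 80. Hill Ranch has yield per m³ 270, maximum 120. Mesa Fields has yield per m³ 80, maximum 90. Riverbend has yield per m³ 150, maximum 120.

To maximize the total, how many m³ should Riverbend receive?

Highest yield per m³ first: Hill Ranch 270 > Riverbend 150 > Ridge Plot 130 > Low Meadow 110 > Delta Co-op 100 > Mesa Fields 80 > North Farm 20.
Hill Ranch: +120 to 120 (cap) — 110 left.
Riverbend has room for 120 but only 110 remain, so it gets 110.

110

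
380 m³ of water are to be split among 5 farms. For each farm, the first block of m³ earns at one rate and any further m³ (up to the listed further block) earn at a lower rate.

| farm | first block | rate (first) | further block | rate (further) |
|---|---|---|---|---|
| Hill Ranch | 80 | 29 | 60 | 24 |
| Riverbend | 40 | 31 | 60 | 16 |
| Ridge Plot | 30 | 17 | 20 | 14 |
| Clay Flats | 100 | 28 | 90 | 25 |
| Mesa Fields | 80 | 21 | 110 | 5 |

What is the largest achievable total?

10260

Order all 10 blocks by rate: Riverbend/T1 31 > Hill Ranch/T1 29 > Clay Flats/T1 28 > Clay Flats/T2 25 > Hill Ranch/T2 24 > Mesa Fields/T1 21 > Ridge Plot/T1 17 > Riverbend/T2 16 > Ridge Plot/T2 14 > Mesa Fields/T2 5.
Riverbend T1 at 31: fill all 40 — 340 left.
Fill Hill Ranch T1 block (80 at 29) — 260 left.
Fill Clay Flats T1 block (100 at 28) — 160 left.
Fill Clay Flats T2 block (90 at 25) — 70 left.
Hill Ranch T2 at 24: fill all 60 — 10 left.
10 remain; put them into Mesa Fields T1 at 21.
Total = 31×40 + 29×80 + 28×100 + 25×90 + 24×60 + 21×10 = 10260.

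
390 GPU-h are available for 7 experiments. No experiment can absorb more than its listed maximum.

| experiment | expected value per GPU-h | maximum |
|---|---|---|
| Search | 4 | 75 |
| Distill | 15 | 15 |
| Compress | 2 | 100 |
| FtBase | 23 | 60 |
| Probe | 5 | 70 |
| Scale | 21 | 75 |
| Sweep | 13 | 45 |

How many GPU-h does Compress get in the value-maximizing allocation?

50

Highest expected value per GPU-h first: FtBase 23 > Scale 21 > Distill 15 > Sweep 13 > Probe 5 > Search 4 > Compress 2.
FtBase takes 60 to reach its cap of 60 — 330 left.
Give Scale 75 to hit its cap of 75 — 255 left.
Distill takes 15 to reach its cap of 15 — 240 left.
Sweep takes 45 to reach its cap of 45 — 195 left.
Probe takes 70 to reach its cap of 70 — 125 left.
Search takes 75 to reach its cap of 75 — 50 left.
Only 50 left; Compress takes them to reach 50.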